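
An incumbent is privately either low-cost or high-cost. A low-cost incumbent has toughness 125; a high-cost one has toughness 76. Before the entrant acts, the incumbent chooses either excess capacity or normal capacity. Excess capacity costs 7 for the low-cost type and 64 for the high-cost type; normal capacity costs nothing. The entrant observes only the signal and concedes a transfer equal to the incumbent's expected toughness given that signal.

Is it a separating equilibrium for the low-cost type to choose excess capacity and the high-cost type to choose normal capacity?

Yes

If types separate, excess capacity earns payment 125 and normal capacity earns 76.
Low-cost: excess capacity gives 125 − 7 = 118; normal capacity gives 76 − 0 = 76. No deviation. ✓
High-cost: normal capacity gives 76 − 0 = 76; excess capacity gives 125 − 64 = 61. No deviation. ✓
Neither type gains from mimicking the other.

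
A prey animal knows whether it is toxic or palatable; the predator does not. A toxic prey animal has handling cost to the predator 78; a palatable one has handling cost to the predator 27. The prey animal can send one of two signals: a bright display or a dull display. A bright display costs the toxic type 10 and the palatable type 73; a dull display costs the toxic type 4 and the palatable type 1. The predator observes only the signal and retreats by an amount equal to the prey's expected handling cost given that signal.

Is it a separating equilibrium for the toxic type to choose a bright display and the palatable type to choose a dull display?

Yes

Under separation the predator infers type exactly: bright display → toxic (pays 78), dull display → palatable (pays 27).
Toxic: bright display gives 78 − 10 = 68; dull display gives 27 − 4 = 23. No deviation. ✓
Palatable: dull display gives 27 − 1 = 26; bright display gives 78 − 73 = 5. No deviation. ✓
Neither type gains from mimicking the other.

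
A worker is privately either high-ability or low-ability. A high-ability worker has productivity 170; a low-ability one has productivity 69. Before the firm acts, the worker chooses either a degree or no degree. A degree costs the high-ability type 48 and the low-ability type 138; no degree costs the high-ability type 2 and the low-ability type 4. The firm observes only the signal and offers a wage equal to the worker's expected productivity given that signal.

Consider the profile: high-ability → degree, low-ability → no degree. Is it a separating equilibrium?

If types separate, degree earns payment 170 and no degree earns 69.
High-ability: degree gives 170 − 48 = 122; no degree gives 69 − 2 = 67. No deviation. ✓
Low-ability: no degree gives 69 − 4 = 65; degree gives 170 − 138 = 32. No deviation. ✓
Both incentive constraints hold.

Yes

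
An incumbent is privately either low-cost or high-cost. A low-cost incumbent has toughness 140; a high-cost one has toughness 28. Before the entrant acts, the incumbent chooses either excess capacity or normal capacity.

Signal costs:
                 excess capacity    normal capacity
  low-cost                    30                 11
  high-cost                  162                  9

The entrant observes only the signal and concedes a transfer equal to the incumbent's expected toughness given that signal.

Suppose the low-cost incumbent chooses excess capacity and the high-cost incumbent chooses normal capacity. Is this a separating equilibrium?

Yes

If types separate, excess capacity earns payment 140 and normal capacity earns 28.
Low-cost: excess capacity gives 140 − 30 = 110; normal capacity gives 28 − 11 = 17. No deviation. ✓
High-cost: normal capacity gives 28 − 9 = 19; excess capacity gives 140 − 162 = -22. No deviation. ✓
Both incentive constraints hold.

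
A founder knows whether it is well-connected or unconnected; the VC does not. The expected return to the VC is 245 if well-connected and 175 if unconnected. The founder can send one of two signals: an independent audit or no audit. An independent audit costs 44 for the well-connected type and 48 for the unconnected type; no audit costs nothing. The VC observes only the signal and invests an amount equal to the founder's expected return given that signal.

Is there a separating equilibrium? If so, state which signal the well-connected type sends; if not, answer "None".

None

Try well-connected → audit, unconnected → no audit:
  If types separate, audit earns payment 245 and no audit earns 175.
  Well-connected: audit gives 245 − 44 = 201; no audit gives 175 − 0 = 175. No deviation. ✓
  Unconnected: no audit gives 175 − 0 = 175; audit gives 245 − 48 = 197. Would deviate. ✗
Try well-connected → no audit, unconnected → audit:
  If types separate, no audit earns payment 245 and audit earns 175.
  Well-connected: no audit gives 245 − 0 = 245; audit gives 175 − 44 = 131. No deviation. ✓
  Unconnected: audit gives 175 − 48 = 127; no audit gives 245 − 0 = 245. Would deviate. ✗
Neither assignment is incentive-compatible.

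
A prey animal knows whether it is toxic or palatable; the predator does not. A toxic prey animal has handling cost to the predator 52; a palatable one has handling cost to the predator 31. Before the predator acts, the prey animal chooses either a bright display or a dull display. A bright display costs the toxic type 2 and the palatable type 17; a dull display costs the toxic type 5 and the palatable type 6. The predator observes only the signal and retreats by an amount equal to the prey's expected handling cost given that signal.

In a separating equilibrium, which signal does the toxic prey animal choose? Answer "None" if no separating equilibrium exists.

None

Try toxic → bright display, palatable → dull display:
  If types separate, bright display earns payment 52 and dull display earns 31.
  Toxic: bright display gives 52 − 2 = 50; dull display gives 31 − 5 = 26. No deviation. ✓
  Palatable: dull display gives 31 − 6 = 25; bright display gives 52 − 17 = 35. Would deviate. ✗
Try toxic → dull display, palatable → bright display:
  If types separate, dull display earns payment 52 and bright display earns 31.
  Toxic: dull display gives 52 − 5 = 47; bright display gives 31 − 2 = 29. No deviation. ✓
  Palatable: bright display gives 31 − 17 = 14; dull display gives 52 − 6 = 46. Would deviate. ✗
Neither assignment is incentive-compatible.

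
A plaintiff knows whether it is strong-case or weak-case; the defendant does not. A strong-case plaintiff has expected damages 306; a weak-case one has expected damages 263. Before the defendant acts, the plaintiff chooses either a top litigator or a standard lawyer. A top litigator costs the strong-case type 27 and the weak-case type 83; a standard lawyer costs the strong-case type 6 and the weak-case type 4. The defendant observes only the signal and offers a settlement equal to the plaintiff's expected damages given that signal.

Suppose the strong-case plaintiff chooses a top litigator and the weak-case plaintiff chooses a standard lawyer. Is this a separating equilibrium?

If types separate, top litigator earns payment 306 and standard lawyer earns 263.
Strong-case: top litigator gives 306 − 27 = 279; standard lawyer gives 263 − 6 = 257. No deviation. ✓
Weak-case: standard lawyer gives 263 − 4 = 259; top litigator gives 306 − 83 = 223. No deviation. ✓
Both incentive constraints hold.

Yes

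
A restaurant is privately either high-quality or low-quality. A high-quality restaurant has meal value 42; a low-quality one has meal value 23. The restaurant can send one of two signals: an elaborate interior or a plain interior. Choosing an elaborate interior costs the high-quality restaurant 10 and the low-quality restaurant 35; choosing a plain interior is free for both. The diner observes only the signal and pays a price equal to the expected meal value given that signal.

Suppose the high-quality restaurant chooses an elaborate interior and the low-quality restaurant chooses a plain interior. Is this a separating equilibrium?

Yes

If types separate, elaborate interior earns payment 42 and plain interior earns 23.
High-quality: elaborate interior gives 42 − 10 = 32; plain interior gives 23 − 0 = 23. No deviation. ✓
Low-quality: plain interior gives 23 − 0 = 23; elaborate interior gives 42 − 35 = 7. No deviation. ✓
Neither type gains from mimicking the other.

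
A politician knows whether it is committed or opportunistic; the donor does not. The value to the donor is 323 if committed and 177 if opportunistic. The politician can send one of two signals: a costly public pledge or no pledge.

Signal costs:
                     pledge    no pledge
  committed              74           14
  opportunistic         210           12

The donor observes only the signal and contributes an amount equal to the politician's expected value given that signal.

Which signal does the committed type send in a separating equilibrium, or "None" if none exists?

pledge

Try committed → pledge, opportunistic → no pledge:
  If types separate, pledge earns payment 323 and no pledge earns 177.
  Committed: pledge gives 323 − 74 = 249; no pledge gives 177 − 14 = 163. No deviation. ✓
  Opportunistic: no pledge gives 177 − 12 = 165; pledge gives 323 − 210 = 113. No deviation. ✓
Both hold — the committed type sends pledge.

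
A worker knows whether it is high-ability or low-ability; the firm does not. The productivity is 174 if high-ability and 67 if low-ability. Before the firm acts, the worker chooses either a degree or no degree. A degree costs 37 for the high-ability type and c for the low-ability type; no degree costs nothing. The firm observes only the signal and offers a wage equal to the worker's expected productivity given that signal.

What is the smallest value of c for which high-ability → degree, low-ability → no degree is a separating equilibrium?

Under separation: degree → high-ability (pays 174); no degree → low-ability (pays 67).
High-ability: 174 − 37 = 137 ≥ 67 − 0 = 67. Holds regardless of c. ✓
Low-ability: 67 − 0 ≥ 174 − c, so c ≥ 174 − 67 = 107.

107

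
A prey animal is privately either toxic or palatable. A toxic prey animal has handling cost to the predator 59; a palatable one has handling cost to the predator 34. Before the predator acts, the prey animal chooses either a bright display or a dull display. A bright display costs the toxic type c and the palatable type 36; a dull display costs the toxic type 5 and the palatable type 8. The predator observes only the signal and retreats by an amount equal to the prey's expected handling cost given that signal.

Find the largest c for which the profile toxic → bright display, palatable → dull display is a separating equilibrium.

Under separation: bright display → toxic (pays 59); dull display → palatable (pays 34).
Palatable: 34 − 8 = 26 ≥ 59 − 36 = 23. Holds regardless of c. ✓
Toxic: 59 − c ≥ 34 − 5, so c ≤ 59 − 29 = 30.

30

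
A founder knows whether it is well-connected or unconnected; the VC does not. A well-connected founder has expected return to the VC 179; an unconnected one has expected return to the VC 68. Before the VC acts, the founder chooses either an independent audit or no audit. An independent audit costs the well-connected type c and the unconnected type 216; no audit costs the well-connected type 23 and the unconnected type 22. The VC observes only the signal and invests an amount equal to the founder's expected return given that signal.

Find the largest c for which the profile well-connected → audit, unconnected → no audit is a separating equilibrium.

Under separation: audit → well-connected (pays 179); no audit → unconnected (pays 68).
Unconnected: 68 − 22 = 46 ≥ 179 − 216 = -37. Holds regardless of c. ✓
Well-connected: 179 − c ≥ 68 − 23, so c ≤ 179 − 45 = 134.

134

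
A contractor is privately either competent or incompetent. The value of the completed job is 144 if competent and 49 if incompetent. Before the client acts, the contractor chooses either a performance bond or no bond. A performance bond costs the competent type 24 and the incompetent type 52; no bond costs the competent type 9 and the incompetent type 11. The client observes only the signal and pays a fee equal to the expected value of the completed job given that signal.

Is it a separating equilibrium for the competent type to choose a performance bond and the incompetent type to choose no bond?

No

Under separation the client infers type exactly: bond → competent (pays 144), no bond → incompetent (pays 49).
Competent: bond gives 144 − 24 = 120; no bond gives 49 − 9 = 40. No deviation. ✓
Incompetent: no bond gives 49 − 11 = 38; bond gives 144 − 52 = 92. Would deviate. ✗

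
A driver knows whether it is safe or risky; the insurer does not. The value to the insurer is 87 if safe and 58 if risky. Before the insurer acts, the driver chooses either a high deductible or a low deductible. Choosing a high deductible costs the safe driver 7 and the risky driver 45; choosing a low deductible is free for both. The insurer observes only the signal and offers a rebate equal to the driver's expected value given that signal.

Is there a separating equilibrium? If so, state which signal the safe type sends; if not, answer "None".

Try safe → high deductible, risky → low deductible:
  If types separate, high deductible earns payment 87 and low deductible earns 58.
  Safe: high deductible gives 87 − 7 = 80; low deductible gives 58 − 0 = 58. No deviation. ✓
  Risky: low deductible gives 58 − 0 = 58; high deductible gives 87 − 45 = 42. No deviation. ✓
Both hold — the safe type sends high deductible.

high deductible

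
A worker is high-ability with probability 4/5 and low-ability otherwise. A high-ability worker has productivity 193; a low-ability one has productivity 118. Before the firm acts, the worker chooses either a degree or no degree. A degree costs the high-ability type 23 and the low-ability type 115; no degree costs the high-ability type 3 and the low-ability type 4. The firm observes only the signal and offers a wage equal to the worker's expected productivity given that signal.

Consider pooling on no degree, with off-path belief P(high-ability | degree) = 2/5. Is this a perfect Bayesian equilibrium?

At the pooled signal (no degree) the firm holds the prior 4/5 and pays 4/5·193 + 1/5·118 = 178. Off-path (degree) belief 2/5 gives 2/5·193 + 3/5·118 = 148.
High-ability: no degree gives 178 − 3 = 175; degree gives 148 − 23 = 125. Stays. ✓
Low-ability: no degree gives 178 − 4 = 174; degree gives 148 − 115 = 33. Stays. ✓

Yes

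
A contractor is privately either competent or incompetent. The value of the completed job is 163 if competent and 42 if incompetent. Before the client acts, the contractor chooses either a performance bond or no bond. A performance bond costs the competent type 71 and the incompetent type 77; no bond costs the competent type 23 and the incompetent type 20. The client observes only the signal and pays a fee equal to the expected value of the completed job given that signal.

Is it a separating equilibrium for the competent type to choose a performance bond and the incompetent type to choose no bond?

No

If types separate, bond earns payment 163 and no bond earns 42.
Competent: bond gives 163 − 71 = 92; no bond gives 42 − 23 = 19. No deviation. ✓
Incompetent: no bond gives 42 − 20 = 22; bond gives 163 − 77 = 86. Would deviate. ✗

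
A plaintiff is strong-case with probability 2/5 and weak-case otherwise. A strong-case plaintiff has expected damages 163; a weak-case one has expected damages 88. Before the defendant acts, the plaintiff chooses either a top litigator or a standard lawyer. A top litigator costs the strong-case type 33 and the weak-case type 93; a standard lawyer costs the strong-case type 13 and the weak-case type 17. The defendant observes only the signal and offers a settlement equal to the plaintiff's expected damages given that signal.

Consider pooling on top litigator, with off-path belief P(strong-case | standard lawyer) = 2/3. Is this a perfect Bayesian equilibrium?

At the pooled signal (top litigator) the defendant holds the prior 2/5 and pays 2/5·163 + 3/5·88 = 118. Off-path (standard lawyer) belief 2/3 gives 2/3·163 + 1/3·88 = 138.
Strong-case: top litigator gives 118 − 33 = 85; standard lawyer gives 138 − 13 = 125. Deviates. ✗
Weak-case: top litigator gives 118 − 93 = 25; standard lawyer gives 138 − 17 = 121. Deviates. ✗

No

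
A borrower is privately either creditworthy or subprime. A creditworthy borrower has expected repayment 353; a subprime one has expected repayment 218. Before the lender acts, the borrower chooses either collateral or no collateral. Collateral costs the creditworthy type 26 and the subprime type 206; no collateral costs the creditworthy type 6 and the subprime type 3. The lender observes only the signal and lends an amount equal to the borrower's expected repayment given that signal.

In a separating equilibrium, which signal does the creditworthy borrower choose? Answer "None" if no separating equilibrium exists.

collateral

Try creditworthy → collateral, subprime → no collateral:
  Under separation the lender infers type exactly: collateral → creditworthy (pays 353), no collateral → subprime (pays 218).
  Creditworthy: collateral gives 353 − 26 = 327; no collateral gives 218 − 6 = 212. No deviation. ✓
  Subprime: no collateral gives 218 − 3 = 215; collateral gives 353 − 206 = 147. No deviation. ✓
Both hold — the creditworthy type sends collateral.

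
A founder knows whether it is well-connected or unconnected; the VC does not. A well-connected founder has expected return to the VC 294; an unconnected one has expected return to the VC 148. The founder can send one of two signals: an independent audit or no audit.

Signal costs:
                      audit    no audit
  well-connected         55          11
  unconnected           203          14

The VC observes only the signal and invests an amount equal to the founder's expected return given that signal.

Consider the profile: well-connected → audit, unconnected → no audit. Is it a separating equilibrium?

Yes

If types separate, audit earns payment 294 and no audit earns 148.
Well-connected: audit gives 294 − 55 = 239; no audit gives 148 − 11 = 137. No deviation. ✓
Unconnected: no audit gives 148 − 14 = 134; audit gives 294 − 203 = 91. No deviation. ✓
Neither type gains from mimicking the other.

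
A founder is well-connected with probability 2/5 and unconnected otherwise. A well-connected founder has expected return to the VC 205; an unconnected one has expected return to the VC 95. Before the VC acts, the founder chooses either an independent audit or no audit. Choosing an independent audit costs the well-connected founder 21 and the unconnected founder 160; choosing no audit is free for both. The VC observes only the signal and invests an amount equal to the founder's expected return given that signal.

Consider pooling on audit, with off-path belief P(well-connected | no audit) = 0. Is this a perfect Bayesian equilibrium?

No

At the pooled signal (audit) the VC holds the prior 2/5 and pays 2/5·205 + 3/5·95 = 139. Off-path (no audit) belief 0 gives 0·205 + 1·95 = 95.
Well-connected: audit gives 139 − 21 = 118; no audit gives 95 − 0 = 95. Stays. ✓
Unconnected: audit gives 139 − 160 = -21; no audit gives 95 − 0 = 95. Deviates. ✗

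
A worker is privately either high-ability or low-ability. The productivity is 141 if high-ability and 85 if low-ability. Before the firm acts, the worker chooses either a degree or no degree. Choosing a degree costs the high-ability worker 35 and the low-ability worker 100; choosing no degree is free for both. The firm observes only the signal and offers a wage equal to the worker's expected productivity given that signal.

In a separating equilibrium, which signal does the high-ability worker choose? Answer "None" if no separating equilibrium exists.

Try high-ability → degree, low-ability → no degree:
  If types separate, degree earns payment 141 and no degree earns 85.
  High-ability: degree gives 141 − 35 = 106; no degree gives 85 − 0 = 85. No deviation. ✓
  Low-ability: no degree gives 85 − 0 = 85; degree gives 141 − 100 = 41. No deviation. ✓
Both hold — the high-ability type sends degree.

degree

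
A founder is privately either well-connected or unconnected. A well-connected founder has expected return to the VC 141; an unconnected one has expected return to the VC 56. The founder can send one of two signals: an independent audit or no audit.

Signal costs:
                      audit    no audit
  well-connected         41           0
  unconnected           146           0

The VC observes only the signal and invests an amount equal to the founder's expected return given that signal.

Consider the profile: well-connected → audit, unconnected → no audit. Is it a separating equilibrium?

If types separate, audit earns payment 141 and no audit earns 56.
Well-connected: audit gives 141 − 41 = 100; no audit gives 56 − 0 = 56. No deviation. ✓
Unconnected: no audit gives 56 − 0 = 56; audit gives 141 − 146 = -5. No deviation. ✓
Neither type gains from mimicking the other.

Yes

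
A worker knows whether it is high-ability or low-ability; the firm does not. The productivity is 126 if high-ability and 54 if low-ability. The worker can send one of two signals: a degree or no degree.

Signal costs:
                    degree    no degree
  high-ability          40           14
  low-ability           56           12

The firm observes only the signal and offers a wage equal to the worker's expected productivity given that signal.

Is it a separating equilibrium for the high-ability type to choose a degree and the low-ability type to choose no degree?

If types separate, degree earns payment 126 and no degree earns 54.
High-ability: degree gives 126 − 40 = 86; no degree gives 54 − 14 = 40. No deviation. ✓
Low-ability: no degree gives 54 − 12 = 42; degree gives 126 − 56 = 70. Would deviate. ✗

No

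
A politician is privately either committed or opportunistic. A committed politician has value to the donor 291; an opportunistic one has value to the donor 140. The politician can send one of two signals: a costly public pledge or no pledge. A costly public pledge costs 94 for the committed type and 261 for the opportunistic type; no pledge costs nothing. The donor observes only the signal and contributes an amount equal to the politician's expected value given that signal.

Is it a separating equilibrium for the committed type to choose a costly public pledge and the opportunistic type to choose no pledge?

If types separate, pledge earns payment 291 and no pledge earns 140.
Committed: pledge gives 291 − 94 = 197; no pledge gives 140 − 0 = 140. No deviation. ✓
Opportunistic: no pledge gives 140 − 0 = 140; pledge gives 291 − 261 = 30. No deviation. ✓
Neither type gains from mimicking the other.

Yes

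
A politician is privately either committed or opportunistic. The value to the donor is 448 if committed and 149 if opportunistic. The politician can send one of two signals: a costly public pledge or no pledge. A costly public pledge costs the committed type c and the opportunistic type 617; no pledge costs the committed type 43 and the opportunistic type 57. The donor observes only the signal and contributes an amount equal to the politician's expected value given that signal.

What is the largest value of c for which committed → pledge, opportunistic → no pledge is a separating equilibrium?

Under separation: pledge → committed (pays 448); no pledge → opportunistic (pays 149).
Opportunistic: 149 − 57 = 92 ≥ 448 − 617 = -169. Holds regardless of c. ✓
Committed: 448 − c ≥ 149 − 43, so c ≤ 448 − 106 = 342.

342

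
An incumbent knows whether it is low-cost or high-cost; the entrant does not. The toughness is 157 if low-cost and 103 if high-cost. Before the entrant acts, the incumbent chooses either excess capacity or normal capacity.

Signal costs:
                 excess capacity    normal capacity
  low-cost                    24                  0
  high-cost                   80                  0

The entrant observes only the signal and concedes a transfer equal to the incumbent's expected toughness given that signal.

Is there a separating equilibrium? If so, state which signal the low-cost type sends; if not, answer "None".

excess capacity

Try low-cost → excess capacity, high-cost → normal capacity:
  If types separate, excess capacity earns payment 157 and normal capacity earns 103.
  Low-cost: excess capacity gives 157 − 24 = 133; normal capacity gives 103 − 0 = 103. No deviation. ✓
  High-cost: normal capacity gives 103 − 0 = 103; excess capacity gives 157 − 80 = 77. No deviation. ✓
Both hold — the low-cost type sends excess capacity.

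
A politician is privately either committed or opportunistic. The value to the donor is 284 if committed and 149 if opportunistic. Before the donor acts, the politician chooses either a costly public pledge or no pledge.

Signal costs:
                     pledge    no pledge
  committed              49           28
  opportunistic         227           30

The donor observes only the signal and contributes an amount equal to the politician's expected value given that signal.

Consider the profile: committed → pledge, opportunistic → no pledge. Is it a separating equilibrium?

Yes

Under separation the donor infers type exactly: pledge → committed (pays 284), no pledge → opportunistic (pays 149).
Committed: pledge gives 284 − 49 = 235; no pledge gives 149 − 28 = 121. No deviation. ✓
Opportunistic: no pledge gives 149 − 30 = 119; pledge gives 284 − 227 = 57. No deviation. ✓
Both incentive constraints hold.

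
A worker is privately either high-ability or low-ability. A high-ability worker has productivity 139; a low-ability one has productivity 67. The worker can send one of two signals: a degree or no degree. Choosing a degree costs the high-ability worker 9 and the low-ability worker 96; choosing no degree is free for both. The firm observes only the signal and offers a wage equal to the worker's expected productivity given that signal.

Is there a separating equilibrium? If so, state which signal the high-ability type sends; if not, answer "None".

Try high-ability → degree, low-ability → no degree:
  Under separation the firm infers type exactly: degree → high-ability (pays 139), no degree → low-ability (pays 67).
  High-ability: degree gives 139 − 9 = 130; no degree gives 67 − 0 = 67. No deviation. ✓
  Low-ability: no degree gives 67 − 0 = 67; degree gives 139 − 96 = 43. No deviation. ✓
Both hold — the high-ability type sends degree.

degree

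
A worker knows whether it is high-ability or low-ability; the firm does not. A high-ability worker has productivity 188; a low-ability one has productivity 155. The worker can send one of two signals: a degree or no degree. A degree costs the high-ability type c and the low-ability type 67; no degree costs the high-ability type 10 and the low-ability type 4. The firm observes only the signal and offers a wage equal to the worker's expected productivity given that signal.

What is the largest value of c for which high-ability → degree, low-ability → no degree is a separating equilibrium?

43

Under separation: degree → high-ability (pays 188); no degree → low-ability (pays 155).
Low-ability: 155 − 4 = 151 ≥ 188 − 67 = 121. Holds regardless of c. ✓
High-ability: 188 − c ≥ 155 − 10, so c ≤ 188 − 145 = 43.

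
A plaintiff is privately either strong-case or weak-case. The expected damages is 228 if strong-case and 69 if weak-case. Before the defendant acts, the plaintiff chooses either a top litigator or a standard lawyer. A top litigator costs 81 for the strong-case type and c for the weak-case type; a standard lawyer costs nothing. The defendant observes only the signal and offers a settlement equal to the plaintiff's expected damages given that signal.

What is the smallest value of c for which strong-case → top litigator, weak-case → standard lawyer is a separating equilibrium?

159

Under separation: top litigator → strong-case (pays 228); standard lawyer → weak-case (pays 69).
Strong-case: 228 − 81 = 147 ≥ 69 − 0 = 69. Holds regardless of c. ✓
Weak-case: 69 − 0 ≥ 228 − c, so c ≥ 228 − 69 = 159.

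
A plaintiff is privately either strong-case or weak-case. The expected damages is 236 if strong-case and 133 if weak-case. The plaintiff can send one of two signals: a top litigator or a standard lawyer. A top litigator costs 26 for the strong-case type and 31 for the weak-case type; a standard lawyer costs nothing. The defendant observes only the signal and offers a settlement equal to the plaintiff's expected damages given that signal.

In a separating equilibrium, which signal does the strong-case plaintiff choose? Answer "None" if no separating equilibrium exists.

Try strong-case → top litigator, weak-case → standard lawyer:
  If types separate, top litigator earns payment 236 and standard lawyer earns 133.
  Strong-case: top litigator gives 236 − 26 = 210; standard lawyer gives 133 − 0 = 133. No deviation. ✓
  Weak-case: standard lawyer gives 133 − 0 = 133; top litigator gives 236 − 31 = 205. Would deviate. ✗
Try strong-case → standard lawyer, weak-case → top litigator:
  If types separate, standard lawyer earns payment 236 and top litigator earns 133.
  Strong-case: standard lawyer gives 236 − 0 = 236; top litigator gives 133 − 26 = 107. No deviation. ✓
  Weak-case: top litigator gives 133 − 31 = 102; standard lawyer gives 236 − 0 = 236. Would deviate. ✗
Neither assignment is incentive-compatible.

None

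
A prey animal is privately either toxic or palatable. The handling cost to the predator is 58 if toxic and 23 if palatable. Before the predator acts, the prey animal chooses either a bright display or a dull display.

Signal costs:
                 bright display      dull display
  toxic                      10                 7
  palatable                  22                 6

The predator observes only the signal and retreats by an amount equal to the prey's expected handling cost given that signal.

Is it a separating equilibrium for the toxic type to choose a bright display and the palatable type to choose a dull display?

If types separate, bright display earns payment 58 and dull display earns 23.
Toxic: bright display gives 58 − 10 = 48; dull display gives 23 − 7 = 16. No deviation. ✓
Palatable: dull display gives 23 − 6 = 17; bright display gives 58 − 22 = 36. Would deviate. ✗

No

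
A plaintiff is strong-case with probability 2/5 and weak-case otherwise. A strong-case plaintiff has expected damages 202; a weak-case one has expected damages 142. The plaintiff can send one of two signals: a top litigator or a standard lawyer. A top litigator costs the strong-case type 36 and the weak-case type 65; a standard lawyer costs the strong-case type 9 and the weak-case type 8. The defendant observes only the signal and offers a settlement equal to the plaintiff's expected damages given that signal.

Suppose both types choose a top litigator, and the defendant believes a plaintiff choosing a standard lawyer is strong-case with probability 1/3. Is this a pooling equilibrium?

At the pooled signal (top litigator) the defendant holds the prior 2/5 and pays 2/5·202 + 3/5·142 = 166. Off-path (standard lawyer) belief 1/3 gives 1/3·202 + 2/3·142 = 162.
Strong-case: top litigator gives 166 − 36 = 130; standard lawyer gives 162 − 9 = 153. Deviates. ✗
Weak-case: top litigator gives 166 − 65 = 101; standard lawyer gives 162 − 8 = 154. Deviates. ✗

No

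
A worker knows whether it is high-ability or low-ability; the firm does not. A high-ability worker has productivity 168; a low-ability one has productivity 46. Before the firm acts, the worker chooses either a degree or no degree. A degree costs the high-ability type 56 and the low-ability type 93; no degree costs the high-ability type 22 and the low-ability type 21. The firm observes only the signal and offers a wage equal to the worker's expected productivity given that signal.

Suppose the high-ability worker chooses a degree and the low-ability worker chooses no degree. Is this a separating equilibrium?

No

Under separation the firm infers type exactly: degree → high-ability (pays 168), no degree → low-ability (pays 46).
High-ability: degree gives 168 − 56 = 112; no degree gives 46 − 22 = 24. No deviation. ✓
Low-ability: no degree gives 46 − 21 = 25; degree gives 168 − 93 = 75. Would deviate. ✗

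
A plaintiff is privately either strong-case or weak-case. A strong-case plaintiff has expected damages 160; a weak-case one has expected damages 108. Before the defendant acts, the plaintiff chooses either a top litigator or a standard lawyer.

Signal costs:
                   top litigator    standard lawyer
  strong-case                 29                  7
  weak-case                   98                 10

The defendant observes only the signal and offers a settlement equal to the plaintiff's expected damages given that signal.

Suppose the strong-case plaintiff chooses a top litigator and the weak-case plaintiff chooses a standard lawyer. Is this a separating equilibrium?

Yes

Under separation the defendant infers type exactly: top litigator → strong-case (pays 160), standard lawyer → weak-case (pays 108).
Strong-case: top litigator gives 160 − 29 = 131; standard lawyer gives 108 − 7 = 101. No deviation. ✓
Weak-case: standard lawyer gives 108 − 10 = 98; top litigator gives 160 − 98 = 62. No deviation. ✓
Neither type gains from mimicking the other.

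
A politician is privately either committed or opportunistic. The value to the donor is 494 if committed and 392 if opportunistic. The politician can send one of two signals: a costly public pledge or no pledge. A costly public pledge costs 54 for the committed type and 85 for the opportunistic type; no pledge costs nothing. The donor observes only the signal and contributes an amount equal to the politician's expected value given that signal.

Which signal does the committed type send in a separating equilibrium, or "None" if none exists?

Try committed → pledge, opportunistic → no pledge:
  If types separate, pledge earns payment 494 and no pledge earns 392.
  Committed: pledge gives 494 − 54 = 440; no pledge gives 392 − 0 = 392. No deviation. ✓
  Opportunistic: no pledge gives 392 − 0 = 392; pledge gives 494 − 85 = 409. Would deviate. ✗
Try committed → no pledge, opportunistic → pledge:
  If types separate, no pledge earns payment 494 and pledge earns 392.
  Committed: no pledge gives 494 − 0 = 494; pledge gives 392 − 54 = 338. No deviation. ✓
  Opportunistic: pledge gives 392 − 85 = 307; no pledge gives 494 − 0 = 494. Would deviate. ✗
Neither assignment is incentive-compatible.

None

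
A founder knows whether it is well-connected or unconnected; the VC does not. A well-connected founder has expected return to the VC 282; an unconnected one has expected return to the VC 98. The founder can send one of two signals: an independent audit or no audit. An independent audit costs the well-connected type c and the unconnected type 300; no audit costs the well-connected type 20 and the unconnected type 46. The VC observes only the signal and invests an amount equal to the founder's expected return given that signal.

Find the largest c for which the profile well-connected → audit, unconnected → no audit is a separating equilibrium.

204

Under separation: audit → well-connected (pays 282); no audit → unconnected (pays 98).
Unconnected: 98 − 46 = 52 ≥ 282 − 300 = -18. Holds regardless of c. ✓
Well-connected: 282 − c ≥ 98 − 20, so c ≤ 282 − 78 = 204.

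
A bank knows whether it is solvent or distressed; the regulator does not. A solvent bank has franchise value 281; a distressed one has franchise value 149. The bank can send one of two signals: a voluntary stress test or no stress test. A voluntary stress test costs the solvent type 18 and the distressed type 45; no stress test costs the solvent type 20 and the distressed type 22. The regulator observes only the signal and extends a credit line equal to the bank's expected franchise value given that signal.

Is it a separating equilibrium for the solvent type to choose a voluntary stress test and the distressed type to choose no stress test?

If types separate, stress test earns payment 281 and no stress test earns 149.
Solvent: stress test gives 281 − 18 = 263; no stress test gives 149 − 20 = 129. No deviation. ✓
Distressed: no stress test gives 149 − 22 = 127; stress test gives 281 − 45 = 236. Would deviate. ✗

No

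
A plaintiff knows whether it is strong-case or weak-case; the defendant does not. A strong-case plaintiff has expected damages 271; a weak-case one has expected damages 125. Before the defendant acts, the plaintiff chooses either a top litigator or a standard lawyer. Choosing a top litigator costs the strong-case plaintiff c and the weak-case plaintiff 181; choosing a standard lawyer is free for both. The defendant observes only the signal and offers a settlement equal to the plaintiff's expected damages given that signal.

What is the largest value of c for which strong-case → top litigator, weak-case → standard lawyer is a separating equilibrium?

Under separation: top litigator → strong-case (pays 271); standard lawyer → weak-case (pays 125).
Weak-case: 125 − 0 = 125 ≥ 271 − 181 = 90. Holds regardless of c. ✓
Strong-case: 271 − c ≥ 125 − 0, so c ≤ 271 − 125 = 146.

146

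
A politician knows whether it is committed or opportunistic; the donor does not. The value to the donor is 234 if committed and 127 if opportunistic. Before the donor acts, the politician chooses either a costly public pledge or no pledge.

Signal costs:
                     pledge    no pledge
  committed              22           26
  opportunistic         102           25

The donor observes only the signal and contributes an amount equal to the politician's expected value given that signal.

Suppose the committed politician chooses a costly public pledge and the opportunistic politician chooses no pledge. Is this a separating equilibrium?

Under separation the donor infers type exactly: pledge → committed (pays 234), no pledge → opportunistic (pays 127).
Committed: pledge gives 234 − 22 = 212; no pledge gives 127 − 26 = 101. No deviation. ✓
Opportunistic: no pledge gives 127 − 25 = 102; pledge gives 234 − 102 = 132. Would deviate. ✗

No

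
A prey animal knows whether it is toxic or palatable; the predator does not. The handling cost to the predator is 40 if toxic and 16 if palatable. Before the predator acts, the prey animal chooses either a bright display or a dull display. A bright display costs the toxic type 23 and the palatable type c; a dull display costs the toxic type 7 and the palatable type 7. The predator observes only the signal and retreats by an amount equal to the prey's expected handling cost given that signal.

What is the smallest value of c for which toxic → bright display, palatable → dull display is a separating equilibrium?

Under separation: bright display → toxic (pays 40); dull display → palatable (pays 16).
Toxic: 40 − 23 = 17 ≥ 16 − 7 = 9. Holds regardless of c. ✓
Palatable: 16 − 7 ≥ 40 − c, so c ≥ 40 − 9 = 31.

31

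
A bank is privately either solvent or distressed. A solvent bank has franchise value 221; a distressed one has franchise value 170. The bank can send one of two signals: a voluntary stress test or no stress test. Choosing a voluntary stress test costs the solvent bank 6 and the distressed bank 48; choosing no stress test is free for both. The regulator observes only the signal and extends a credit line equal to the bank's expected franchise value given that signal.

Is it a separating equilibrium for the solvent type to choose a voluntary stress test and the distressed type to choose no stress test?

If types separate, stress test earns payment 221 and no stress test earns 170.
Solvent: stress test gives 221 − 6 = 215; no stress test gives 170 − 0 = 170. No deviation. ✓
Distressed: no stress test gives 170 − 0 = 170; stress test gives 221 − 48 = 173. Would deviate. ✗

No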